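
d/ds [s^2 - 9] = 2*s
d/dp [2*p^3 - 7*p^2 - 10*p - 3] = 6*p^2 - 14*p - 10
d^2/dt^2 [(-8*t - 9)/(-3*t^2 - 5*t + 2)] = 2*((6*t + 5)^2*(8*t + 9) - (72*t + 67)*(3*t^2 + 5*t - 2))/(3*t^2 + 5*t - 2)^3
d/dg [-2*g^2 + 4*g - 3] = 4 - 4*g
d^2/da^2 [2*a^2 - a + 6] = 4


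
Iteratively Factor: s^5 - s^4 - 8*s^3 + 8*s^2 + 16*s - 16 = (s - 2)*(s^4 + s^3 - 6*s^2 - 4*s + 8) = (s - 2)*(s + 2)*(s^3 - s^2 - 4*s + 4) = (s - 2)*(s + 2)^2*(s^2 - 3*s + 2) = (s - 2)^2*(s + 2)^2*(s - 1)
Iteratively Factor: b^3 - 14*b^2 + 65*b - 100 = (b - 4)*(b^2 - 10*b + 25) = (b - 5)*(b - 4)*(b - 5)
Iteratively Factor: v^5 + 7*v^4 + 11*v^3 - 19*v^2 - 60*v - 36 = (v + 3)*(v^4 + 4*v^3 - v^2 - 16*v - 12) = (v + 1)*(v + 3)*(v^3 + 3*v^2 - 4*v - 12) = (v + 1)*(v + 3)^2*(v^2 - 4) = (v + 1)*(v + 2)*(v + 3)^2*(v - 2)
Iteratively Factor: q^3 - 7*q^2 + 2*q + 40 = (q - 5)*(q^2 - 2*q - 8) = (q - 5)*(q - 4)*(q + 2)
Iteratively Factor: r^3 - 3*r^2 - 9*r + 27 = (r - 3)*(r^2 - 9) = (r - 3)^2*(r + 3)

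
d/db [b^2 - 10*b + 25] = 2*b - 10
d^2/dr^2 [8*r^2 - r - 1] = 16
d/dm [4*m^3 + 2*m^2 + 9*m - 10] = 12*m^2 + 4*m + 9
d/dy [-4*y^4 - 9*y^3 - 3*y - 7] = -16*y^3 - 27*y^2 - 3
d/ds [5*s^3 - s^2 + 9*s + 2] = 15*s^2 - 2*s + 9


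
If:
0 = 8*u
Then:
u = 0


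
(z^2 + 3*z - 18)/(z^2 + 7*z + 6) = (z - 3)/(z + 1)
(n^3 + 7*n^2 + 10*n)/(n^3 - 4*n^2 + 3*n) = (n^2 + 7*n + 10)/(n^2 - 4*n + 3)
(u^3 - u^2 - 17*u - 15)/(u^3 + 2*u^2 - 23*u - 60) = (u + 1)/(u + 4)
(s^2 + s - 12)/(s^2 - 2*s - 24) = (s - 3)/(s - 6)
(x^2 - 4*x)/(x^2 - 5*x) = (x - 4)/(x - 5)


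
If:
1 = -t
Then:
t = -1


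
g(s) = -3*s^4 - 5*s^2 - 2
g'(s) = -12*s^3 - 10*s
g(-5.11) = -2178.09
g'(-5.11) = 1652.29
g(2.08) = -79.79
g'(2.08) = -128.79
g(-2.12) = -85.07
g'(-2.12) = 135.54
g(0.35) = -2.66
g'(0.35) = -4.01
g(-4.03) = -874.50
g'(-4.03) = 825.71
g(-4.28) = -1100.28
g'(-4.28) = 983.63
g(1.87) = -56.17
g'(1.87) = -97.17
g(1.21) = -15.75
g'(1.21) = -33.36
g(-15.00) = -153002.00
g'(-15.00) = 40650.00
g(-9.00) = -20090.00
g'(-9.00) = 8838.00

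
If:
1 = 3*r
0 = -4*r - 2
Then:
No Solution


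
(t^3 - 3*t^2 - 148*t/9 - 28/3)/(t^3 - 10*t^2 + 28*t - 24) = (t^2 + 3*t + 14/9)/(t^2 - 4*t + 4)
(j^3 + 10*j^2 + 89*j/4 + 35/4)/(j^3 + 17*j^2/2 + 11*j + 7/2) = (j + 5/2)/(j + 1)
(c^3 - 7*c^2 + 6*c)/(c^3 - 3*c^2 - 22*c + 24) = c/(c + 4)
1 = 1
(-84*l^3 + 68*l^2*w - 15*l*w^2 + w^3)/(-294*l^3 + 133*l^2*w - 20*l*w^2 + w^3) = (-2*l + w)/(-7*l + w)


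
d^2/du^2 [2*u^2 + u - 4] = 4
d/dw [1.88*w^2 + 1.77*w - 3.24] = 3.76*w + 1.77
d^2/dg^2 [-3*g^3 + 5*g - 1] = -18*g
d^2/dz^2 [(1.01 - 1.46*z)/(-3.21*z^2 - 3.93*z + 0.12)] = ((1.46*z - 1.01)*(6.42*z + 3.93)*(12.84*z + 7.86) - (28.1196*z + 4.9914)*(3.21*z^2 + 3.93*z - 0.12))/(3.21*z^2 + 3.93*z - 0.12)^3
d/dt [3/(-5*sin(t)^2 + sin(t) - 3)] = 3*(10*sin(t) - 1)*cos(t)/(5*sin(t)^2 - sin(t) + 3)^2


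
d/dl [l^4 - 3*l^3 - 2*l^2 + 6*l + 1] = 4*l^3 - 9*l^2 - 4*l + 6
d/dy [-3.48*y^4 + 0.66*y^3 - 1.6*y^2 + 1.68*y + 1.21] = -13.92*y^3 + 1.98*y^2 - 3.2*y + 1.68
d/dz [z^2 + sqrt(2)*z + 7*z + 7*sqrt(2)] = 2*z + sqrt(2) + 7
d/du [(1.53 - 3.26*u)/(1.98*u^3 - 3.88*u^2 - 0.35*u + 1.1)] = (12.9096*u^3 - 21.737*u^2 + 11.8728*u - 3.0505)/(3.9204*u^6 - 15.3648*u^5 + 13.6684*u^4 + 7.072*u^3 - 8.4135*u^2 - 0.77*u + 1.21)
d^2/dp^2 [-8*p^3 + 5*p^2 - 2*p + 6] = 10 - 48*p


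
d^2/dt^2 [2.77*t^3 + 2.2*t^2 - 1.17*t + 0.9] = 16.62*t + 4.4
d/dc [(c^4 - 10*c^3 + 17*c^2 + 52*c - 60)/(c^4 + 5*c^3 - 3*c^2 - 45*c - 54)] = (15*c^3 - 145*c^2 + 429*c - 459)/(c^5 + 3*c^4 - 18*c^3 - 54*c^2 + 81*c + 243)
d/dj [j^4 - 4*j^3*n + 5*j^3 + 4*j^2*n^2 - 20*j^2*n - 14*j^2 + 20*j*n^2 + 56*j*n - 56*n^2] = 4*j^3 - 12*j^2*n + 15*j^2 + 8*j*n^2 - 40*j*n - 28*j + 20*n^2 + 56*n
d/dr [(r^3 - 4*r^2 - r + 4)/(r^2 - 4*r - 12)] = (r^4 - 8*r^3 - 19*r^2 + 88*r + 28)/(r^4 - 8*r^3 - 8*r^2 + 96*r + 144)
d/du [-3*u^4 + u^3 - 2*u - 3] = -12*u^3 + 3*u^2 - 2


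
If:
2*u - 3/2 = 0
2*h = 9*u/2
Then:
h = 27/16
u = 3/4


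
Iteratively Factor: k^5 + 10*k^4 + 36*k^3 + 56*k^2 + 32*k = (k + 2)*(k^4 + 8*k^3 + 20*k^2 + 16*k) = (k + 2)^2*(k^3 + 6*k^2 + 8*k) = (k + 2)^3*(k^2 + 4*k) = (k + 2)^3*(k + 4)*(k)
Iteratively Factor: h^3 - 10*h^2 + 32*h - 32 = (h - 2)*(h^2 - 8*h + 16) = (h - 4)*(h - 2)*(h - 4)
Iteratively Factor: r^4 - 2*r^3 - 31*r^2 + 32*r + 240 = (r + 4)*(r^3 - 6*r^2 - 7*r + 60) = (r + 3)*(r + 4)*(r^2 - 9*r + 20) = (r - 5)*(r + 3)*(r + 4)*(r - 4)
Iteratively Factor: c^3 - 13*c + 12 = (c - 1)*(c^2 + c - 12) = (c - 1)*(c + 4)*(c - 3)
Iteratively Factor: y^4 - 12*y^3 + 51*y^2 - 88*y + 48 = (y - 3)*(y^3 - 9*y^2 + 24*y - 16) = (y - 4)*(y - 3)*(y^2 - 5*y + 4) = (y - 4)^2*(y - 3)*(y - 1)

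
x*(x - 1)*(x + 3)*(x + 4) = x^4 + 6*x^3 + 5*x^2 - 12*x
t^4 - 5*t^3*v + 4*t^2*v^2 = t^2*(t - 4*v)*(t - v)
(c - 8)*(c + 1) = c^2 - 7*c - 8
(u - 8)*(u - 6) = u^2 - 14*u + 48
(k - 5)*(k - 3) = k^2 - 8*k + 15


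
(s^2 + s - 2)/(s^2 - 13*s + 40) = (s^2 + s - 2)/(s^2 - 13*s + 40)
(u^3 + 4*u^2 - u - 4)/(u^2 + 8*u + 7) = (u^2 + 3*u - 4)/(u + 7)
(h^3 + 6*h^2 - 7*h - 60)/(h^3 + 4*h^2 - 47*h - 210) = (h^2 + h - 12)/(h^2 - h - 42)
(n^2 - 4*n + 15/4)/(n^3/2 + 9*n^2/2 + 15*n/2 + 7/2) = (4*n^2 - 16*n + 15)/(2*(n^3 + 9*n^2 + 15*n + 7))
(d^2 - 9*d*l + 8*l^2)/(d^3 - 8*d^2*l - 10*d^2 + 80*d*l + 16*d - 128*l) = (d - l)/(d^2 - 10*d + 16)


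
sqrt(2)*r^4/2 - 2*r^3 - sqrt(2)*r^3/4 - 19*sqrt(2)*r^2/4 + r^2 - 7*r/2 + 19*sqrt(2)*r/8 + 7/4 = (r - 1/2)*(r - 7*sqrt(2)/2)*(r + sqrt(2)/2)*(sqrt(2)*r/2 + 1)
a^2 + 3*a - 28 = (a - 4)*(a + 7)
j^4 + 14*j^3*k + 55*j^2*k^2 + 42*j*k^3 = j*(j + k)*(j + 6*k)*(j + 7*k)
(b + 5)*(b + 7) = b^2 + 12*b + 35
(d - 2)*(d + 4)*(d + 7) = d^3 + 9*d^2 + 6*d - 56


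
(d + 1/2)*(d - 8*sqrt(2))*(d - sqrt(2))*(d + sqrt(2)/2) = d^4 - 17*sqrt(2)*d^3/2 + d^3/2 - 17*sqrt(2)*d^2/4 + 7*d^2 + 7*d/2 + 8*sqrt(2)*d + 4*sqrt(2)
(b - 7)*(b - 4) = b^2 - 11*b + 28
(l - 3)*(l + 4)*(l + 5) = l^3 + 6*l^2 - 7*l - 60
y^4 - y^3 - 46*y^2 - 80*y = y*(y - 8)*(y + 2)*(y + 5)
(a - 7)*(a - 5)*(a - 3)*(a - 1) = a^4 - 16*a^3 + 86*a^2 - 176*a + 105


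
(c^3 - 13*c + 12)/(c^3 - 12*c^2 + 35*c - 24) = (c + 4)/(c - 8)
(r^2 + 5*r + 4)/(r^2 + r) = (r + 4)/r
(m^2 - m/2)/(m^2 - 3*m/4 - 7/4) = 2*m*(1 - 2*m)/(-4*m^2 + 3*m + 7)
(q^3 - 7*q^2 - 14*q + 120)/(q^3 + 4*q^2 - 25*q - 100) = (q - 6)/(q + 5)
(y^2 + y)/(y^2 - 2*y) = (y + 1)/(y - 2)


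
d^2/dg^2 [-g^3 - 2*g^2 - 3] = -6*g - 4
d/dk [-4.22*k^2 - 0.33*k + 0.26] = -8.44*k - 0.33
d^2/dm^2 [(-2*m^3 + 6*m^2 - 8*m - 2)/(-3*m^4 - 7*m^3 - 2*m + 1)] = 4*(9*m^9 - 81*m^8 + 27*m^7 + 573*m^6 + 1005*m^5 + 282*m^4 - 67*m^3 + 222*m^2 + 24*m + 9)/(27*m^12 + 189*m^11 + 441*m^10 + 397*m^9 + 225*m^8 + 168*m^7 - 111*m^6 + 48*m^5 - 75*m^4 + 29*m^3 - 12*m^2 + 6*m - 1)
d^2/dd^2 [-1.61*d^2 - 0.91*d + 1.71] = -3.22000000000000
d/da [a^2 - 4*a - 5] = 2*a - 4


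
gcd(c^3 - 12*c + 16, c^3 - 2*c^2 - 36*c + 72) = c - 2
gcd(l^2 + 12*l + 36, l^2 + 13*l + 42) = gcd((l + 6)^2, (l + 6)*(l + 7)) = l + 6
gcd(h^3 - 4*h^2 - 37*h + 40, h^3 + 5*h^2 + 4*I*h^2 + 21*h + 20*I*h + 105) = h + 5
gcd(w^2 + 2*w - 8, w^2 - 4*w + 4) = w - 2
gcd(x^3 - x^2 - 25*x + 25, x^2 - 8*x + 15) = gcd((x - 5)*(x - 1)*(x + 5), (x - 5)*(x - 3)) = x - 5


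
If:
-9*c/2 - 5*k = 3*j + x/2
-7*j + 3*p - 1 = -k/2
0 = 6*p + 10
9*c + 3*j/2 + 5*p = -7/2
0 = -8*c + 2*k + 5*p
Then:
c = 953/1584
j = -307/792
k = 2603/396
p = -5/3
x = -109013/1584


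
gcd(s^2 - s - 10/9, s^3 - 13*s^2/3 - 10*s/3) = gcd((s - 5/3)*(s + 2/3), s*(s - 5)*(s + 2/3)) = s + 2/3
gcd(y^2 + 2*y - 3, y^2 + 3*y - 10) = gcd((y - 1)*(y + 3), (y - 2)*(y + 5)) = 1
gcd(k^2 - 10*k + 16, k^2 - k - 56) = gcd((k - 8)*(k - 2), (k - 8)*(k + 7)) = k - 8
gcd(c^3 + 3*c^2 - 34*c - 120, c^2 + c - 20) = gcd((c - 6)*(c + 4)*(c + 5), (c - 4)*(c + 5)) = c + 5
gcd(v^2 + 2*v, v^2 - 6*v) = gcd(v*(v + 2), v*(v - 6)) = v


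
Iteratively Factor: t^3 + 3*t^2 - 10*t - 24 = (t - 3)*(t^2 + 6*t + 8) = (t - 3)*(t + 2)*(t + 4)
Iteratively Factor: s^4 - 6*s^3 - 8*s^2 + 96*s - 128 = (s - 4)*(s^3 - 2*s^2 - 16*s + 32) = (s - 4)*(s - 2)*(s^2 - 16) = (s - 4)^2*(s - 2)*(s + 4)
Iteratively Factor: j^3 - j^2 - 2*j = (j)*(j^2 - j - 2) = j*(j - 2)*(j + 1)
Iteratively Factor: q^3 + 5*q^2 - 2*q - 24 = (q + 4)*(q^2 + q - 6) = (q - 2)*(q + 4)*(q + 3)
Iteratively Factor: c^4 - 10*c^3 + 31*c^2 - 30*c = (c - 3)*(c^3 - 7*c^2 + 10*c) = c*(c - 3)*(c^2 - 7*c + 10) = c*(c - 3)*(c - 2)*(c - 5)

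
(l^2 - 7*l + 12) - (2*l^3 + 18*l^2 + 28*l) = -2*l^3 - 17*l^2 - 35*l + 12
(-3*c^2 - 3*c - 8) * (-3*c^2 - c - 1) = 9*c^4 + 12*c^3 + 30*c^2 + 11*c + 8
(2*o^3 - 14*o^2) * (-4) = -8*o^3 + 56*o^2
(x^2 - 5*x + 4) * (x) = x^3 - 5*x^2 + 4*x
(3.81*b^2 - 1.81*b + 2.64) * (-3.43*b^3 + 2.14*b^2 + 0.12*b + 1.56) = -13.0683*b^5 + 14.3617*b^4 - 12.4714*b^3 + 11.376*b^2 - 2.5068*b + 4.1184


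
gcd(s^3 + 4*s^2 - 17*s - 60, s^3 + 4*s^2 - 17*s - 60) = s^3 + 4*s^2 - 17*s - 60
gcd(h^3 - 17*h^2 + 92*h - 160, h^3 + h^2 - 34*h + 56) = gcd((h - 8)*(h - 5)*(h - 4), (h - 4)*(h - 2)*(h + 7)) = h - 4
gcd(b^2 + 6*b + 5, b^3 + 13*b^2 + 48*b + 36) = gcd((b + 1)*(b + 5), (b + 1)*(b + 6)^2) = b + 1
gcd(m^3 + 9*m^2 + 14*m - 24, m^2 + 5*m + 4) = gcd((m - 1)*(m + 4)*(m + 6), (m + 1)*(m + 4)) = m + 4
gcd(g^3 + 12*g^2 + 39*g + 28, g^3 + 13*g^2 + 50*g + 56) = g^2 + 11*g + 28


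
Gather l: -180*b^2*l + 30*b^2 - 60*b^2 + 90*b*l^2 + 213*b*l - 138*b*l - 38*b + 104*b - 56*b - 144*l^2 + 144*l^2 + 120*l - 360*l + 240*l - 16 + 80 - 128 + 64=-30*b^2 + 90*b*l^2 + 10*b + l*(-180*b^2 + 75*b)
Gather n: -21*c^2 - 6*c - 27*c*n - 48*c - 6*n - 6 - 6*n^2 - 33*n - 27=-21*c^2 - 54*c - 6*n^2 + n*(-27*c - 39) - 33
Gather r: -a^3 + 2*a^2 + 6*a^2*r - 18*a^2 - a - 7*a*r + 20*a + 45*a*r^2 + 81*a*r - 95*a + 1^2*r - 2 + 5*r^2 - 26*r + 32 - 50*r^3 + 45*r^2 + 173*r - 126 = -a^3 - 16*a^2 - 76*a - 50*r^3 + r^2*(45*a + 50) + r*(6*a^2 + 74*a + 148) - 96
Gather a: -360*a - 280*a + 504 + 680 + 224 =1408 - 640*a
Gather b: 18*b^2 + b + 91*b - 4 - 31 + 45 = 18*b^2 + 92*b + 10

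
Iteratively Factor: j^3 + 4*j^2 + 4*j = (j)*(j^2 + 4*j + 4) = j*(j + 2)*(j + 2)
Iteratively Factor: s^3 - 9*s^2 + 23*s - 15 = (s - 1)*(s^2 - 8*s + 15) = (s - 5)*(s - 1)*(s - 3)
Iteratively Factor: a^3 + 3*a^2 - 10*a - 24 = (a + 2)*(a^2 + a - 12) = (a - 3)*(a + 2)*(a + 4)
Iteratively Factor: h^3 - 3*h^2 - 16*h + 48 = (h + 4)*(h^2 - 7*h + 12) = (h - 4)*(h + 4)*(h - 3)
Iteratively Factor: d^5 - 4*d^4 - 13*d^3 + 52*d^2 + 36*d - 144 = (d + 2)*(d^4 - 6*d^3 - d^2 + 54*d - 72) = (d - 3)*(d + 2)*(d^3 - 3*d^2 - 10*d + 24) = (d - 3)*(d + 2)*(d + 3)*(d^2 - 6*d + 8) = (d - 3)*(d - 2)*(d + 2)*(d + 3)*(d - 4)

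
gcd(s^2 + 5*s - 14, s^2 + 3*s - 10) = s - 2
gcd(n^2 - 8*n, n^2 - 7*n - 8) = n - 8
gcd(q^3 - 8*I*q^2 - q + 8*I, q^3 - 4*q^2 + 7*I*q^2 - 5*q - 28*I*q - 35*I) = q + 1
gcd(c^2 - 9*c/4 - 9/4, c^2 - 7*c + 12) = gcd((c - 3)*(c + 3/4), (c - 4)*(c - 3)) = c - 3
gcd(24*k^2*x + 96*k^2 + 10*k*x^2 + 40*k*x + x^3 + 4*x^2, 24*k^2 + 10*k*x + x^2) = 24*k^2 + 10*k*x + x^2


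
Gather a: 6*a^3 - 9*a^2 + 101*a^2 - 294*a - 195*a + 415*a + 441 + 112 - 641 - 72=6*a^3 + 92*a^2 - 74*a - 160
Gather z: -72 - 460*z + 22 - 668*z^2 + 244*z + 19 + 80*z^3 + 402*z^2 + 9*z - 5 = 80*z^3 - 266*z^2 - 207*z - 36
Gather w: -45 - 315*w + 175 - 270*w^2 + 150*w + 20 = -270*w^2 - 165*w + 150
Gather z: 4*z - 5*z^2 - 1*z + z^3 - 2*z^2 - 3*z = z^3 - 7*z^2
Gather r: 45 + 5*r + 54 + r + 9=6*r + 108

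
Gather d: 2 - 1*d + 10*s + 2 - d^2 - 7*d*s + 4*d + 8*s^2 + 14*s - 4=-d^2 + d*(3 - 7*s) + 8*s^2 + 24*s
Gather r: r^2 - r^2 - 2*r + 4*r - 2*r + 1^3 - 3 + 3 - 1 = 0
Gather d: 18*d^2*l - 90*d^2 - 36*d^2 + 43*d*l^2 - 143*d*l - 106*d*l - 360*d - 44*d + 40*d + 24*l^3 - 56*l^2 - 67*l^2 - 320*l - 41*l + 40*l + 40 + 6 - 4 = d^2*(18*l - 126) + d*(43*l^2 - 249*l - 364) + 24*l^3 - 123*l^2 - 321*l + 42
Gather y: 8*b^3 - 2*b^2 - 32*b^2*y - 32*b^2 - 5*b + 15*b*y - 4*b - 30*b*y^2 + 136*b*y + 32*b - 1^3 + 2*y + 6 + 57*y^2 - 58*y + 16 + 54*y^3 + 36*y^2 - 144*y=8*b^3 - 34*b^2 + 23*b + 54*y^3 + y^2*(93 - 30*b) + y*(-32*b^2 + 151*b - 200) + 21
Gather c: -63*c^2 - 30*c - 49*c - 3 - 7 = -63*c^2 - 79*c - 10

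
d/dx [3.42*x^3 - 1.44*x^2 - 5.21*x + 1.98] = 10.26*x^2 - 2.88*x - 5.21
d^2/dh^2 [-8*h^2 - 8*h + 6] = -16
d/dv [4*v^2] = 8*v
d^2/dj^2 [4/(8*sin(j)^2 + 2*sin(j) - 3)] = 8*(-128*sin(j)^4 - 24*sin(j)^3 + 142*sin(j)^2 + 45*sin(j) + 28)/(8*sin(j)^2 + 2*sin(j) - 3)^3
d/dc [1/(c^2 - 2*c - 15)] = 2*(1 - c)/(-c^2 + 2*c + 15)^2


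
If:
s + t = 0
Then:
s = -t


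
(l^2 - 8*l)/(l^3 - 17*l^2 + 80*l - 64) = l/(l^2 - 9*l + 8)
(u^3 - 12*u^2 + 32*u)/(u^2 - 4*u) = u - 8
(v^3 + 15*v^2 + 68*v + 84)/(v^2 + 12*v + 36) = (v^2 + 9*v + 14)/(v + 6)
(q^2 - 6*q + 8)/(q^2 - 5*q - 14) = (-q^2 + 6*q - 8)/(-q^2 + 5*q + 14)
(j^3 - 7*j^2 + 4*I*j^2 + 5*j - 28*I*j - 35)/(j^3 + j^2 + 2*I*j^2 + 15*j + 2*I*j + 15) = (j^2 - j*(7 + I) + 7*I)/(j^2 + j*(1 - 3*I) - 3*I)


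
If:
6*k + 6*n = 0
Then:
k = -n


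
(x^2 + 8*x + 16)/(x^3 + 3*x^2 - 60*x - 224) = (x + 4)/(x^2 - x - 56)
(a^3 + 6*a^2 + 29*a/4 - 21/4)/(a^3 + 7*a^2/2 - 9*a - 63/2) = (a - 1/2)/(a - 3)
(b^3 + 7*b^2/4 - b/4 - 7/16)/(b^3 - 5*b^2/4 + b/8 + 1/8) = (8*b^2 + 18*b + 7)/(2*(4*b^2 - 3*b - 1))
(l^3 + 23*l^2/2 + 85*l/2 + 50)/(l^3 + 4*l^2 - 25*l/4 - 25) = 2*(l + 5)/(2*l - 5)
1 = 1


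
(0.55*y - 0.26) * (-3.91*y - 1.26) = -2.1505*y^2 + 0.3236*y + 0.3276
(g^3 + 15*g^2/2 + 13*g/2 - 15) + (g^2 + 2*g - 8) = g^3 + 17*g^2/2 + 17*g/2 - 23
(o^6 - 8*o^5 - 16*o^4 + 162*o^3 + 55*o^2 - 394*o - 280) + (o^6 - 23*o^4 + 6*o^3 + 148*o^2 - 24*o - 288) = 2*o^6 - 8*o^5 - 39*o^4 + 168*o^3 + 203*o^2 - 418*o - 568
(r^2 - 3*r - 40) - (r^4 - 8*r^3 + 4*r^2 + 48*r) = -r^4 + 8*r^3 - 3*r^2 - 51*r - 40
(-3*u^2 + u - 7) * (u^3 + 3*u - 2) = -3*u^5 + u^4 - 16*u^3 + 9*u^2 - 23*u + 14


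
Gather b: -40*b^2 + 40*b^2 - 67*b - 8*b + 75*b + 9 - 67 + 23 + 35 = 0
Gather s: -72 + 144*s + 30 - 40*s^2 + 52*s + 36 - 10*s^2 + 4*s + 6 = -50*s^2 + 200*s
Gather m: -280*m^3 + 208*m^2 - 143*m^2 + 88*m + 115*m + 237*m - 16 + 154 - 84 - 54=-280*m^3 + 65*m^2 + 440*m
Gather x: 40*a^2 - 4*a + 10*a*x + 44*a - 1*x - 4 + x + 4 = 40*a^2 + 10*a*x + 40*a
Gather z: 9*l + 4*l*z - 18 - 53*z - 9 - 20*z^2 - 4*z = 9*l - 20*z^2 + z*(4*l - 57) - 27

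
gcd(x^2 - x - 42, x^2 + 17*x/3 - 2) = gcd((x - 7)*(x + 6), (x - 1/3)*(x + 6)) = x + 6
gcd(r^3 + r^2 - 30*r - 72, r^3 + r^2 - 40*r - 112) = r + 4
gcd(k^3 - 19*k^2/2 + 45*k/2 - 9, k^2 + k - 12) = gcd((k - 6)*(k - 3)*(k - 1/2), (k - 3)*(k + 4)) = k - 3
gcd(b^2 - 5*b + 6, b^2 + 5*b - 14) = b - 2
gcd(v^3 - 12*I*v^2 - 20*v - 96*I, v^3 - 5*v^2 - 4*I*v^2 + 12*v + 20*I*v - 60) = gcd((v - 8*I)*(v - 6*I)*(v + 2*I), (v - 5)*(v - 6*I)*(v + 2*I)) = v^2 - 4*I*v + 12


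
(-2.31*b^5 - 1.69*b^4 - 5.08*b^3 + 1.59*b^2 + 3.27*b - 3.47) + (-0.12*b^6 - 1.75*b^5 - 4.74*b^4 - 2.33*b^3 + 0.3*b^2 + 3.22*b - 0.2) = -0.12*b^6 - 4.06*b^5 - 6.43*b^4 - 7.41*b^3 + 1.89*b^2 + 6.49*b - 3.67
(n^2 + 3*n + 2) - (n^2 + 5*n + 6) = -2*n - 4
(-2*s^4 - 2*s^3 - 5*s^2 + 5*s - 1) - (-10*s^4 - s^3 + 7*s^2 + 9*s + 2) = 8*s^4 - s^3 - 12*s^2 - 4*s - 3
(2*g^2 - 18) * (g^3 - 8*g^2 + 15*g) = 2*g^5 - 16*g^4 + 12*g^3 + 144*g^2 - 270*g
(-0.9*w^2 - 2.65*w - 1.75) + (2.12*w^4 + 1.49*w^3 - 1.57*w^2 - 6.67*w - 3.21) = 2.12*w^4 + 1.49*w^3 - 2.47*w^2 - 9.32*w - 4.96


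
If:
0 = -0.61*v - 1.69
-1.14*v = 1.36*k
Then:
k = 2.32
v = -2.77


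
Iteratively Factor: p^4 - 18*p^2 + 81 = (p + 3)*(p^3 - 3*p^2 - 9*p + 27) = (p - 3)*(p + 3)*(p^2 - 9) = (p - 3)^2*(p + 3)*(p + 3)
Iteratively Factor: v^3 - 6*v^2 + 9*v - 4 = (v - 1)*(v^2 - 5*v + 4) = (v - 4)*(v - 1)*(v - 1)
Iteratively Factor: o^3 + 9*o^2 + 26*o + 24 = (o + 4)*(o^2 + 5*o + 6) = (o + 3)*(o + 4)*(o + 2)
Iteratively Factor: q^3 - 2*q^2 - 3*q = (q - 3)*(q^2 + q) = q*(q - 3)*(q + 1)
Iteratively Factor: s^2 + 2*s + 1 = (s + 1)*(s + 1)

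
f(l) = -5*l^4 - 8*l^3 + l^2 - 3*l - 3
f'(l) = -20*l^3 - 24*l^2 + 2*l - 3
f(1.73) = -91.41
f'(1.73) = -174.92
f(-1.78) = 0.43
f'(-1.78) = 30.19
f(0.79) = -10.64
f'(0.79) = -26.26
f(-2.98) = -167.78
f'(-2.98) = 307.18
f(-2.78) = -113.69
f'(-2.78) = 235.66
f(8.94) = -37604.94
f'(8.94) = -16193.63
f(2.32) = -249.33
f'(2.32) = -377.28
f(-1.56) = 4.87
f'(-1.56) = 11.40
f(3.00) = -624.00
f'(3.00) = -753.00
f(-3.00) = -174.00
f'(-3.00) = 315.00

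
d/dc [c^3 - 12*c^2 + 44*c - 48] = 3*c^2 - 24*c + 44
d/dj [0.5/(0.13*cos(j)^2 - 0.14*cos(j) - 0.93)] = (0.13*cos(j) - 0.07)*sin(j)/(-0.13*cos(j)^2 + 0.14*cos(j) + 0.93)^2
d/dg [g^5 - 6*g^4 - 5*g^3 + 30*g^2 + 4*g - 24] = 5*g^4 - 24*g^3 - 15*g^2 + 60*g + 4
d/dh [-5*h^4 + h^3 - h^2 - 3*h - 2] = -20*h^3 + 3*h^2 - 2*h - 3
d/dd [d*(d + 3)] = 2*d + 3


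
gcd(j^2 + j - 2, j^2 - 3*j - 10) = j + 2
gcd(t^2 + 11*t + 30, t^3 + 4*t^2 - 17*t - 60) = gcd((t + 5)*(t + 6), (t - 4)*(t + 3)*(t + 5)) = t + 5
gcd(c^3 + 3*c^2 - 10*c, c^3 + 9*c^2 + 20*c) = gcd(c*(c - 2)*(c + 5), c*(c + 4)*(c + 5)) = c^2 + 5*c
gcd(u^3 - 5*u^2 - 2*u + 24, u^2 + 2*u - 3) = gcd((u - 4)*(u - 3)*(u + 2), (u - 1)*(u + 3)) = 1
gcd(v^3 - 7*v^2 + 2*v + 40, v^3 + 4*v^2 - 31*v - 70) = v^2 - 3*v - 10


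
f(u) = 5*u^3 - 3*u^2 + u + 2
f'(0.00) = 1.00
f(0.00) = 2.00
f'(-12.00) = 2233.00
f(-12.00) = -9082.00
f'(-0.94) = 19.89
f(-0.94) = -5.74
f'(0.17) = 0.41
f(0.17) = 2.11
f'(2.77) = 99.47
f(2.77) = 88.02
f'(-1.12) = 26.54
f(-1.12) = -9.91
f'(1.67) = 32.81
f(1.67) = 18.59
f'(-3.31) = 185.20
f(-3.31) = -215.50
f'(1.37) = 20.93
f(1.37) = 10.60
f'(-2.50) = 109.75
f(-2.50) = -97.38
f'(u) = 15*u^2 - 6*u + 1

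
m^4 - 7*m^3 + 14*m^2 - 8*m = m*(m - 4)*(m - 2)*(m - 1)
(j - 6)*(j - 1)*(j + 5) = j^3 - 2*j^2 - 29*j + 30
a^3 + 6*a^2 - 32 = (a - 2)*(a + 4)^2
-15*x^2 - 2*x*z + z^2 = (-5*x + z)*(3*x + z)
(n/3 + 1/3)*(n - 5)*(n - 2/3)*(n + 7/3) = n^4/3 - 7*n^3/9 - 119*n^2/27 - 19*n/27 + 70/27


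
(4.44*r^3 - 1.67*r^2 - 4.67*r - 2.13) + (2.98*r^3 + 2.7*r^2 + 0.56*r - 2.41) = 7.42*r^3 + 1.03*r^2 - 4.11*r - 4.54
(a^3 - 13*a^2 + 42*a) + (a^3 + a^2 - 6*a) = 2*a^3 - 12*a^2 + 36*a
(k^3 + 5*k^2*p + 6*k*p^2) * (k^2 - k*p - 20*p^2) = k^5 + 4*k^4*p - 19*k^3*p^2 - 106*k^2*p^3 - 120*k*p^4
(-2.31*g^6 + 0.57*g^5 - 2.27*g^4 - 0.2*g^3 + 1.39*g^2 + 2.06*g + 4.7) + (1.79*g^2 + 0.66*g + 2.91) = -2.31*g^6 + 0.57*g^5 - 2.27*g^4 - 0.2*g^3 + 3.18*g^2 + 2.72*g + 7.61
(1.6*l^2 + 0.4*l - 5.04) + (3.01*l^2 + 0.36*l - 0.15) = 4.61*l^2 + 0.76*l - 5.19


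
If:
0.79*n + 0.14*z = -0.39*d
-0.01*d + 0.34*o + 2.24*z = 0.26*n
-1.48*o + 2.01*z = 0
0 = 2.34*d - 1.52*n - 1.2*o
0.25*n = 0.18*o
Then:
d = 0.00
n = 0.00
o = 0.00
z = 0.00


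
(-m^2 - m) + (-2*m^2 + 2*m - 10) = -3*m^2 + m - 10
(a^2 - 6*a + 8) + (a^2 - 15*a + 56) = 2*a^2 - 21*a + 64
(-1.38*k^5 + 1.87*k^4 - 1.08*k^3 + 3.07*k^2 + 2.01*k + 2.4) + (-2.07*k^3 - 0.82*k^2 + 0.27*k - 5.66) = -1.38*k^5 + 1.87*k^4 - 3.15*k^3 + 2.25*k^2 + 2.28*k - 3.26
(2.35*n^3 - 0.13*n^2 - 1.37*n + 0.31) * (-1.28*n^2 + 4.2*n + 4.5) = -3.008*n^5 + 10.0364*n^4 + 11.7826*n^3 - 6.7358*n^2 - 4.863*n + 1.395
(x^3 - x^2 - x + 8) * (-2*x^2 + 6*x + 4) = -2*x^5 + 8*x^4 - 26*x^2 + 44*x + 32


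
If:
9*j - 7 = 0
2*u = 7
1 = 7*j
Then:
No Solution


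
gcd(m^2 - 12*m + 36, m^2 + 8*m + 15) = 1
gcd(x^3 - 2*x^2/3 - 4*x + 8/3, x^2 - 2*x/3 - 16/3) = x + 2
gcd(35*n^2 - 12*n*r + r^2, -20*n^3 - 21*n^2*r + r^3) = -5*n + r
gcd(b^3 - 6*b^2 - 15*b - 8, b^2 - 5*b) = 1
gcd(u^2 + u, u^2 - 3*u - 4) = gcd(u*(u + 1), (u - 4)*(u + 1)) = u + 1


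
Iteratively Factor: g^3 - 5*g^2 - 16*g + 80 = (g - 4)*(g^2 - g - 20) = (g - 4)*(g + 4)*(g - 5)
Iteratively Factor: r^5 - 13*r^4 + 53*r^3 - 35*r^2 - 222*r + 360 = (r - 3)*(r^4 - 10*r^3 + 23*r^2 + 34*r - 120) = (r - 5)*(r - 3)*(r^3 - 5*r^2 - 2*r + 24) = (r - 5)*(r - 3)^2*(r^2 - 2*r - 8) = (r - 5)*(r - 4)*(r - 3)^2*(r + 2)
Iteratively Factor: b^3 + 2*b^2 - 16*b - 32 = (b - 4)*(b^2 + 6*b + 8) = (b - 4)*(b + 2)*(b + 4)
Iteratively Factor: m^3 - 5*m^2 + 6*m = (m)*(m^2 - 5*m + 6) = m*(m - 3)*(m - 2)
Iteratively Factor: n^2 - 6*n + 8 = (n - 2)*(n - 4)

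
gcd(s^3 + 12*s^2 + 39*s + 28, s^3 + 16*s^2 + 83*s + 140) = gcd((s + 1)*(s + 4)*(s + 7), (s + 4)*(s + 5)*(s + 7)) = s^2 + 11*s + 28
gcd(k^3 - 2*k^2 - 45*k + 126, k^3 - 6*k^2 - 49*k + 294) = k^2 + k - 42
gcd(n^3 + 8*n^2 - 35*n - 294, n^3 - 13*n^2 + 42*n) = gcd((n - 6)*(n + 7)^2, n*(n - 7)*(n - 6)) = n - 6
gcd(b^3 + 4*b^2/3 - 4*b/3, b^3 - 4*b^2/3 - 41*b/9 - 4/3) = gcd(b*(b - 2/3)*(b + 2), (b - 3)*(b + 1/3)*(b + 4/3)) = 1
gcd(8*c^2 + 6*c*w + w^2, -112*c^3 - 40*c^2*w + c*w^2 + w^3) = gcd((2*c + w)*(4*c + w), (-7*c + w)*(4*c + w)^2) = 4*c + w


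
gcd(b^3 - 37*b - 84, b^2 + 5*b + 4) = b + 4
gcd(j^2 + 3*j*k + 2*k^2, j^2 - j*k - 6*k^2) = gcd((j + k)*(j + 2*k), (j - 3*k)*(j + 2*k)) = j + 2*k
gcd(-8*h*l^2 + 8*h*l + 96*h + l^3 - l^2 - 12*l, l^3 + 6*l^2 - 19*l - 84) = l^2 - l - 12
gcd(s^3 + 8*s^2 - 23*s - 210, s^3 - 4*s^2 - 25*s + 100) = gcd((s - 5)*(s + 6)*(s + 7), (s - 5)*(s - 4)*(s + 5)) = s - 5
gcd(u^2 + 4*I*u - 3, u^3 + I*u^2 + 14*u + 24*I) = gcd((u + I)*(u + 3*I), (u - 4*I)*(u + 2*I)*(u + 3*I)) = u + 3*I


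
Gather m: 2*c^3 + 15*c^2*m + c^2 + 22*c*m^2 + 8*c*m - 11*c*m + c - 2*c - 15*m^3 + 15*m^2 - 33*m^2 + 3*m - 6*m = 2*c^3 + c^2 - c - 15*m^3 + m^2*(22*c - 18) + m*(15*c^2 - 3*c - 3)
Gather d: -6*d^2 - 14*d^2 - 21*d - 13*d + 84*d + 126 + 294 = -20*d^2 + 50*d + 420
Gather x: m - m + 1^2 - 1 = 0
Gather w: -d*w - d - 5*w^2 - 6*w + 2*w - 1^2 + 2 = -d - 5*w^2 + w*(-d - 4) + 1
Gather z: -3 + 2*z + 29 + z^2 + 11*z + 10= z^2 + 13*z + 36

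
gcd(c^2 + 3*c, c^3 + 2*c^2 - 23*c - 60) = c + 3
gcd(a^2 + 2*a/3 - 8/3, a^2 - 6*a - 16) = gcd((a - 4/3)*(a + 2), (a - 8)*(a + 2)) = a + 2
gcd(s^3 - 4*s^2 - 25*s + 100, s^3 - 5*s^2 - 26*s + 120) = s^2 + s - 20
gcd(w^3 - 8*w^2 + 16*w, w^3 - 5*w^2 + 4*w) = w^2 - 4*w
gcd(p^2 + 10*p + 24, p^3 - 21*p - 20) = p + 4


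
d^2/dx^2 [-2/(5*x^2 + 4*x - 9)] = 4*(25*x^2 + 20*x - 4*(5*x + 2)^2 - 45)/(5*x^2 + 4*x - 9)^3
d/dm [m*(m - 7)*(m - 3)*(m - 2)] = 4*m^3 - 36*m^2 + 82*m - 42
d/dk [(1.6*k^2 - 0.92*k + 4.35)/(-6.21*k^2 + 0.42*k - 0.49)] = (-5.0412*k^2 + 52.459*k - 1.3762)/(38.5641*k^4 - 5.2164*k^3 + 6.2622*k^2 - 0.4116*k + 0.2401)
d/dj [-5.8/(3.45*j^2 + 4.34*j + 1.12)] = (40.02*j + 25.172)/(3.45*j^2 + 4.34*j + 1.12)^2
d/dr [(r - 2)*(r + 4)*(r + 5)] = 3*r^2 + 14*r + 2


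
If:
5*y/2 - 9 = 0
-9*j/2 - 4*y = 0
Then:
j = -16/5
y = 18/5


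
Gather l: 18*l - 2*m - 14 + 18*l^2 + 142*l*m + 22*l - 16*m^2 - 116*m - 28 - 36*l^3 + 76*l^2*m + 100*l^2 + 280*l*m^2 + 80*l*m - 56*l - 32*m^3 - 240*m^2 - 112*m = -36*l^3 + l^2*(76*m + 118) + l*(280*m^2 + 222*m - 16) - 32*m^3 - 256*m^2 - 230*m - 42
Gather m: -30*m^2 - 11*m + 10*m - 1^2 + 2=-30*m^2 - m + 1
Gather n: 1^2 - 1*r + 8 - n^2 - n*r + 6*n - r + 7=-n^2 + n*(6 - r) - 2*r + 16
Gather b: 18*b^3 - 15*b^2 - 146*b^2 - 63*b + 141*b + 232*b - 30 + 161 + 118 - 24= 18*b^3 - 161*b^2 + 310*b + 225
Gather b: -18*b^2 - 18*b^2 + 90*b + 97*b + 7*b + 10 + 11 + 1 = -36*b^2 + 194*b + 22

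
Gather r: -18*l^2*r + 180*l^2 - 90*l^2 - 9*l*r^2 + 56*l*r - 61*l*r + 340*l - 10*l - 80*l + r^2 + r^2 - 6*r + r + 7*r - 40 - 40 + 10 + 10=90*l^2 + 250*l + r^2*(2 - 9*l) + r*(-18*l^2 - 5*l + 2) - 60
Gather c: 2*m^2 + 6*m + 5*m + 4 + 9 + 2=2*m^2 + 11*m + 15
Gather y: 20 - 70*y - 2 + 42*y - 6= 12 - 28*y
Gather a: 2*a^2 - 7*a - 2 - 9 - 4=2*a^2 - 7*a - 15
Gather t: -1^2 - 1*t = -t - 1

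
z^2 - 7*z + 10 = (z - 5)*(z - 2)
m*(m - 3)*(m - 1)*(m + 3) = m^4 - m^3 - 9*m^2 + 9*m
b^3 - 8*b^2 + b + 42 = (b - 7)*(b - 3)*(b + 2)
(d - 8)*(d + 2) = d^2 - 6*d - 16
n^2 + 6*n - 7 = (n - 1)*(n + 7)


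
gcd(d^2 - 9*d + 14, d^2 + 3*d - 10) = d - 2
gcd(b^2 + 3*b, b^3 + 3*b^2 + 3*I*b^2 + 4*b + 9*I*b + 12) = b + 3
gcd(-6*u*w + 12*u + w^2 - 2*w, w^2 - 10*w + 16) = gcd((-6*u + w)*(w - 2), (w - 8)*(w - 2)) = w - 2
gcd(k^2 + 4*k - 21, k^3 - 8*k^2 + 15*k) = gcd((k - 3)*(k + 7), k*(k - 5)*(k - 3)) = k - 3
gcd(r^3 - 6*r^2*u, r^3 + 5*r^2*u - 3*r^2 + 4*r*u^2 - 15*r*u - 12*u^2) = 1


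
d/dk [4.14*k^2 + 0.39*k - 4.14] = 8.28*k + 0.39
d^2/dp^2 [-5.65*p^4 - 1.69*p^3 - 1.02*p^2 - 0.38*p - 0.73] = -67.8*p^2 - 10.14*p - 2.04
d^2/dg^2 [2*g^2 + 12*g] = 4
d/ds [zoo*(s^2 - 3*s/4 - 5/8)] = zoo*(s + 1)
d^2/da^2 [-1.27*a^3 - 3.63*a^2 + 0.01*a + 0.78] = -7.62*a - 7.26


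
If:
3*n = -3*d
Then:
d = -n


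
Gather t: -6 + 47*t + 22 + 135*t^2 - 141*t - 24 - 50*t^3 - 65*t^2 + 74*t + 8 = -50*t^3 + 70*t^2 - 20*t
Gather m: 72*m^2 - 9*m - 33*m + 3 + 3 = 72*m^2 - 42*m + 6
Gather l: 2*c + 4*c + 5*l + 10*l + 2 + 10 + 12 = 6*c + 15*l + 24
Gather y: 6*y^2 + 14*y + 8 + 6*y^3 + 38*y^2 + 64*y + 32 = 6*y^3 + 44*y^2 + 78*y + 40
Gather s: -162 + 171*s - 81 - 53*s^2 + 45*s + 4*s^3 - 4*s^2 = 4*s^3 - 57*s^2 + 216*s - 243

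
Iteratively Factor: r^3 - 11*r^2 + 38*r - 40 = (r - 5)*(r^2 - 6*r + 8) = (r - 5)*(r - 2)*(r - 4)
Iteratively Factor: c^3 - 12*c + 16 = (c - 2)*(c^2 + 2*c - 8) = (c - 2)*(c + 4)*(c - 2)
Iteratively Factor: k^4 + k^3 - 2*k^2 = (k)*(k^3 + k^2 - 2*k) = k^2*(k^2 + k - 2) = k^2*(k + 2)*(k - 1)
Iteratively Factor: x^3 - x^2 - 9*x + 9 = (x + 3)*(x^2 - 4*x + 3) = (x - 3)*(x + 3)*(x - 1)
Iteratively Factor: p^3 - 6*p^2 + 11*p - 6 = (p - 1)*(p^2 - 5*p + 6) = (p - 2)*(p - 1)*(p - 3)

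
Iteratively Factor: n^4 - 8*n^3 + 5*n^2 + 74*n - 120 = (n + 3)*(n^3 - 11*n^2 + 38*n - 40) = (n - 4)*(n + 3)*(n^2 - 7*n + 10) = (n - 4)*(n - 2)*(n + 3)*(n - 5)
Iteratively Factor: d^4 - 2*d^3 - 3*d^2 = (d + 1)*(d^3 - 3*d^2) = (d - 3)*(d + 1)*(d^2) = d*(d - 3)*(d + 1)*(d)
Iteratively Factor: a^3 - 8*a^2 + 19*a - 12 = (a - 4)*(a^2 - 4*a + 3) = (a - 4)*(a - 1)*(a - 3)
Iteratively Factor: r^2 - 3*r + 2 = (r - 2)*(r - 1)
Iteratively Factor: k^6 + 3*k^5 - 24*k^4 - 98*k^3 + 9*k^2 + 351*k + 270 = (k + 1)*(k^5 + 2*k^4 - 26*k^3 - 72*k^2 + 81*k + 270) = (k - 2)*(k + 1)*(k^4 + 4*k^3 - 18*k^2 - 108*k - 135) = (k - 2)*(k + 1)*(k + 3)*(k^3 + k^2 - 21*k - 45) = (k - 2)*(k + 1)*(k + 3)^2*(k^2 - 2*k - 15) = (k - 2)*(k + 1)*(k + 3)^3*(k - 5)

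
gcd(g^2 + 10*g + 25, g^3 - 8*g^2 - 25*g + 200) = g + 5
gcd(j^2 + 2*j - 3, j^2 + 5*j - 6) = j - 1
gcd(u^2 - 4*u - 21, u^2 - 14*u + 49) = u - 7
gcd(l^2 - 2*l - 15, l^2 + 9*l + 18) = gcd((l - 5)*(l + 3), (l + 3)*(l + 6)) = l + 3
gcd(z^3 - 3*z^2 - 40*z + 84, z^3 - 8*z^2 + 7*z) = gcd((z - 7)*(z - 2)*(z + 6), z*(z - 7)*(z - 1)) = z - 7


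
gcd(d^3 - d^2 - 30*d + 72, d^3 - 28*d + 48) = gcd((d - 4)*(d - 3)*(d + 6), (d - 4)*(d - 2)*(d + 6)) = d^2 + 2*d - 24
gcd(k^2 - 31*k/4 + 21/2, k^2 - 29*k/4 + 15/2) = k - 6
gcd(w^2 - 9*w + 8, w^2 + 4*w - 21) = 1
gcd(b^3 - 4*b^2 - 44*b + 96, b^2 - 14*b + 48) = b - 8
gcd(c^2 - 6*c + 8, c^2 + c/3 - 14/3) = c - 2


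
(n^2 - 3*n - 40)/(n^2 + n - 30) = (n^2 - 3*n - 40)/(n^2 + n - 30)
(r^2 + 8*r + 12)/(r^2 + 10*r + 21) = (r^2 + 8*r + 12)/(r^2 + 10*r + 21)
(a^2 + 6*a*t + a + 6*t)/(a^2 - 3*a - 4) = (a + 6*t)/(a - 4)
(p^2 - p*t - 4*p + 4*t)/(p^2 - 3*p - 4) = (p - t)/(p + 1)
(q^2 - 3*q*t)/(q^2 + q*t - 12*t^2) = q/(q + 4*t)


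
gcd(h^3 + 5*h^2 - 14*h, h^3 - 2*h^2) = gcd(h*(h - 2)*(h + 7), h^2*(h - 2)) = h^2 - 2*h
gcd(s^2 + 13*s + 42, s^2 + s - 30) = s + 6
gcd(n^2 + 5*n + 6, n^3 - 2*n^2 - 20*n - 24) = n + 2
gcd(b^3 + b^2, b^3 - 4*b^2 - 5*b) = b^2 + b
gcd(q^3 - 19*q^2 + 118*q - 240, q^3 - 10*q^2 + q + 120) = q^2 - 13*q + 40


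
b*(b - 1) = b^2 - b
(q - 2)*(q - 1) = q^2 - 3*q + 2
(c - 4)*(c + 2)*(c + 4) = c^3 + 2*c^2 - 16*c - 32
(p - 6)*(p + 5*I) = p^2 - 6*p + 5*I*p - 30*I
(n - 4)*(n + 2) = n^2 - 2*n - 8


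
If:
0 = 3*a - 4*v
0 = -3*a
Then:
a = 0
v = 0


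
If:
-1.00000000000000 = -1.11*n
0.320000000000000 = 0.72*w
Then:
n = 0.90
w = 0.44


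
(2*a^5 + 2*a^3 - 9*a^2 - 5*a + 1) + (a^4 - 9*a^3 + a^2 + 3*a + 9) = 2*a^5 + a^4 - 7*a^3 - 8*a^2 - 2*a + 10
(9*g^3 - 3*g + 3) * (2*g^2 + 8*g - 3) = 18*g^5 + 72*g^4 - 33*g^3 - 18*g^2 + 33*g - 9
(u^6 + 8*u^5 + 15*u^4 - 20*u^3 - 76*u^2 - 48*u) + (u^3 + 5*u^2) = u^6 + 8*u^5 + 15*u^4 - 19*u^3 - 71*u^2 - 48*u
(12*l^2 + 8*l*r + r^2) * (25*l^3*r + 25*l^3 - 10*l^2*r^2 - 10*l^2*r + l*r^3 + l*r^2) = 300*l^5*r + 300*l^5 + 80*l^4*r^2 + 80*l^4*r - 43*l^3*r^3 - 43*l^3*r^2 - 2*l^2*r^4 - 2*l^2*r^3 + l*r^5 + l*r^4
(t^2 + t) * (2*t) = 2*t^3 + 2*t^2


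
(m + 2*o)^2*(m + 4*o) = m^3 + 8*m^2*o + 20*m*o^2 + 16*o^3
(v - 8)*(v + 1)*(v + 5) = v^3 - 2*v^2 - 43*v - 40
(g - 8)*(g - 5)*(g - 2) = g^3 - 15*g^2 + 66*g - 80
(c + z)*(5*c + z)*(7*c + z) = 35*c^3 + 47*c^2*z + 13*c*z^2 + z^3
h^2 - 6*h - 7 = (h - 7)*(h + 1)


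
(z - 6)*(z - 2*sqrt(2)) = z^2 - 6*z - 2*sqrt(2)*z + 12*sqrt(2)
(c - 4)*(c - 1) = c^2 - 5*c + 4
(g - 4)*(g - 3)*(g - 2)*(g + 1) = g^4 - 8*g^3 + 17*g^2 + 2*g - 24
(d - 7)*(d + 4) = d^2 - 3*d - 28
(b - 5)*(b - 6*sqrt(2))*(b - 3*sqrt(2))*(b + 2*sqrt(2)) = b^4 - 7*sqrt(2)*b^3 - 5*b^3 + 35*sqrt(2)*b^2 + 72*sqrt(2)*b - 360*sqrt(2)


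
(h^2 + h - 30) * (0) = 0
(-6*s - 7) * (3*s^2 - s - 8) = -18*s^3 - 15*s^2 + 55*s + 56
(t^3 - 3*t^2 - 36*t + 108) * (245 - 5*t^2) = -5*t^5 + 15*t^4 + 425*t^3 - 1275*t^2 - 8820*t + 26460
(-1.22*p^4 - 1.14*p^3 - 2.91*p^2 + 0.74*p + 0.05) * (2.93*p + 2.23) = -3.5746*p^5 - 6.0608*p^4 - 11.0685*p^3 - 4.3211*p^2 + 1.7967*p + 0.1115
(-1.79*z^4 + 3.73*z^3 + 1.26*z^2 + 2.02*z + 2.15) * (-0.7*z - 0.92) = 1.253*z^5 - 0.9642*z^4 - 4.3136*z^3 - 2.5732*z^2 - 3.3634*z - 1.978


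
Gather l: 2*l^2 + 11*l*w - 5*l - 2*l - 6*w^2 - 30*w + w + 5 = 2*l^2 + l*(11*w - 7) - 6*w^2 - 29*w + 5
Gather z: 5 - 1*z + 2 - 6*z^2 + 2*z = -6*z^2 + z + 7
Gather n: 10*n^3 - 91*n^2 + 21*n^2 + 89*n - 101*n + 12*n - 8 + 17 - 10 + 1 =10*n^3 - 70*n^2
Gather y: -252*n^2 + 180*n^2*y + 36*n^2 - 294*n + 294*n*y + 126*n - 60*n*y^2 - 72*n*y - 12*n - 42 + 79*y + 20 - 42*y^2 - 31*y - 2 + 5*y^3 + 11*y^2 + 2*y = -216*n^2 - 180*n + 5*y^3 + y^2*(-60*n - 31) + y*(180*n^2 + 222*n + 50) - 24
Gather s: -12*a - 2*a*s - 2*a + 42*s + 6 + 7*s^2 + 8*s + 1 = -14*a + 7*s^2 + s*(50 - 2*a) + 7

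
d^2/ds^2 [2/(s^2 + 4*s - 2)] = 4*(-s^2 - 4*s + 4*(s + 2)^2 + 2)/(s^2 + 4*s - 2)^3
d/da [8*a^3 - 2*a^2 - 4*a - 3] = 24*a^2 - 4*a - 4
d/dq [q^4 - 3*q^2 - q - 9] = 4*q^3 - 6*q - 1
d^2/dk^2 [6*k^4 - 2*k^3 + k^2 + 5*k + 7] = 72*k^2 - 12*k + 2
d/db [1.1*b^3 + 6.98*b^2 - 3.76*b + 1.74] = 3.3*b^2 + 13.96*b - 3.76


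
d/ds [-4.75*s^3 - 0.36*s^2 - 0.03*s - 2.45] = -14.25*s^2 - 0.72*s - 0.03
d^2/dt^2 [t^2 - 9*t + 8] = 2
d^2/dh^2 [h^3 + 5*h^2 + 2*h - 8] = 6*h + 10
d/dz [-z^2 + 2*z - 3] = 2 - 2*z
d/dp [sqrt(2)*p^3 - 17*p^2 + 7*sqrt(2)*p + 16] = 3*sqrt(2)*p^2 - 34*p + 7*sqrt(2)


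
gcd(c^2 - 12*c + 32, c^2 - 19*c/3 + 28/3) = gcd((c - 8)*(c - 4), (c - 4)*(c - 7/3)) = c - 4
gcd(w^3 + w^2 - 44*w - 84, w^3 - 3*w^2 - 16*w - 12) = w + 2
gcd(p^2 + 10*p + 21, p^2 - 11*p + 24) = 1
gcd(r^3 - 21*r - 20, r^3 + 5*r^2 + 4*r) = r^2 + 5*r + 4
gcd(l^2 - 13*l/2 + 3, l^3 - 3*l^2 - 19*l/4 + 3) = l - 1/2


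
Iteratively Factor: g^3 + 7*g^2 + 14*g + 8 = (g + 4)*(g^2 + 3*g + 2) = (g + 1)*(g + 4)*(g + 2)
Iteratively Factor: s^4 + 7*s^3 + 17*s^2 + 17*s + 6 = (s + 1)*(s^3 + 6*s^2 + 11*s + 6) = (s + 1)*(s + 2)*(s^2 + 4*s + 3) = (s + 1)*(s + 2)*(s + 3)*(s + 1)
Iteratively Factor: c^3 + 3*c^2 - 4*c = (c)*(c^2 + 3*c - 4) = c*(c + 4)*(c - 1)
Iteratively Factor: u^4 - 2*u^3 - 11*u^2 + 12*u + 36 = (u - 3)*(u^3 + u^2 - 8*u - 12) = (u - 3)^2*(u^2 + 4*u + 4) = (u - 3)^2*(u + 2)*(u + 2)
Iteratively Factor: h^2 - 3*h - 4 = (h + 1)*(h - 4)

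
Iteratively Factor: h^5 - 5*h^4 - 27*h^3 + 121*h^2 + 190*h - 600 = (h + 4)*(h^4 - 9*h^3 + 9*h^2 + 85*h - 150) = (h - 5)*(h + 4)*(h^3 - 4*h^2 - 11*h + 30) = (h - 5)^2*(h + 4)*(h^2 + h - 6) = (h - 5)^2*(h - 2)*(h + 4)*(h + 3)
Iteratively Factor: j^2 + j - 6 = (j + 3)*(j - 2)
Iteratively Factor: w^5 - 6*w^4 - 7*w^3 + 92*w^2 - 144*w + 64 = (w - 4)*(w^4 - 2*w^3 - 15*w^2 + 32*w - 16) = (w - 4)^2*(w^3 + 2*w^2 - 7*w + 4) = (w - 4)^2*(w - 1)*(w^2 + 3*w - 4) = (w - 4)^2*(w - 1)^2*(w + 4)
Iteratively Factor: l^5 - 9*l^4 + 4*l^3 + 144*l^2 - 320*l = (l - 4)*(l^4 - 5*l^3 - 16*l^2 + 80*l) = (l - 4)*(l + 4)*(l^3 - 9*l^2 + 20*l) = l*(l - 4)*(l + 4)*(l^2 - 9*l + 20) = l*(l - 5)*(l - 4)*(l + 4)*(l - 4)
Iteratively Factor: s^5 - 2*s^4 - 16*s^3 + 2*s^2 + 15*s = (s)*(s^4 - 2*s^3 - 16*s^2 + 2*s + 15) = s*(s - 5)*(s^3 + 3*s^2 - s - 3) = s*(s - 5)*(s + 3)*(s^2 - 1) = s*(s - 5)*(s + 1)*(s + 3)*(s - 1)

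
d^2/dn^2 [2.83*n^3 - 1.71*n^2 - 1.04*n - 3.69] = 16.98*n - 3.42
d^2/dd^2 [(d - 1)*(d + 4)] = 2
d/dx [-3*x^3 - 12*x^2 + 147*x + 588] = -9*x^2 - 24*x + 147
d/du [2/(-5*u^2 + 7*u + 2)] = 2*(10*u - 7)/(-5*u^2 + 7*u + 2)^2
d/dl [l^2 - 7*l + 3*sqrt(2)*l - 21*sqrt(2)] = 2*l - 7 + 3*sqrt(2)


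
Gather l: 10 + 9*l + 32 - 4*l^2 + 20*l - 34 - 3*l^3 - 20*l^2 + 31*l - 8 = -3*l^3 - 24*l^2 + 60*l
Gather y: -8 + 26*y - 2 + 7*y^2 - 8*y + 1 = 7*y^2 + 18*y - 9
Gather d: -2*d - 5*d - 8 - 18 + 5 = -7*d - 21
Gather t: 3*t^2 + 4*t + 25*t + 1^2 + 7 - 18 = 3*t^2 + 29*t - 10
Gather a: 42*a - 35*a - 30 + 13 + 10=7*a - 7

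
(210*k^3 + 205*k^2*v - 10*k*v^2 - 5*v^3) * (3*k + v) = 630*k^4 + 825*k^3*v + 175*k^2*v^2 - 25*k*v^3 - 5*v^4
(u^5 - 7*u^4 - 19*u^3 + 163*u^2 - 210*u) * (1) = u^5 - 7*u^4 - 19*u^3 + 163*u^2 - 210*u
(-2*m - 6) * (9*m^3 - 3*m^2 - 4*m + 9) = -18*m^4 - 48*m^3 + 26*m^2 + 6*m - 54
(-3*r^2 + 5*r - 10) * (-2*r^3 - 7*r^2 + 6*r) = 6*r^5 + 11*r^4 - 33*r^3 + 100*r^2 - 60*r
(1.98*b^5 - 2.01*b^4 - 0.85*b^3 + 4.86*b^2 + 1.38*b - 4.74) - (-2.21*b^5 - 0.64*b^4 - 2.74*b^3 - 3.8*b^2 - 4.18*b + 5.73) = 4.19*b^5 - 1.37*b^4 + 1.89*b^3 + 8.66*b^2 + 5.56*b - 10.47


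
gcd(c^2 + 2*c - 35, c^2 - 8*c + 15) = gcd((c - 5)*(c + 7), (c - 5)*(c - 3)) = c - 5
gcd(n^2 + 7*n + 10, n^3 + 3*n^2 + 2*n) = n + 2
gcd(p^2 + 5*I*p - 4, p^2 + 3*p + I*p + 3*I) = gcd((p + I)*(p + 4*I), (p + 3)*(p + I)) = p + I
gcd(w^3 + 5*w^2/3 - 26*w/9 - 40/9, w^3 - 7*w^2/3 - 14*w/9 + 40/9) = w^2 - w/3 - 20/9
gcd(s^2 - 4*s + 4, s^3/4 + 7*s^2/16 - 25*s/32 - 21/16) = 1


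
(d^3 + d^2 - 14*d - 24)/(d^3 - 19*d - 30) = (d - 4)/(d - 5)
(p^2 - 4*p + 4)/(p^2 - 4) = (p - 2)/(p + 2)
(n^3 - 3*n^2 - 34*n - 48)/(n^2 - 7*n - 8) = (n^2 + 5*n + 6)/(n + 1)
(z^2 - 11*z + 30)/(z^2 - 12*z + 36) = (z - 5)/(z - 6)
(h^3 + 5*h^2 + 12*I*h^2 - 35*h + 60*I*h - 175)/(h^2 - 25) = (h^2 + 12*I*h - 35)/(h - 5)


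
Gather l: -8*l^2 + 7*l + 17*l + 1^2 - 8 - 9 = -8*l^2 + 24*l - 16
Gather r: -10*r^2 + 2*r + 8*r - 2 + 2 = -10*r^2 + 10*r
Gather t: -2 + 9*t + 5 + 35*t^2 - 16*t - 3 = 35*t^2 - 7*t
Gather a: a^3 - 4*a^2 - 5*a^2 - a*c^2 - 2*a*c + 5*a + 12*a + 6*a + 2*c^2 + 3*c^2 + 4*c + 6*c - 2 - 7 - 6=a^3 - 9*a^2 + a*(-c^2 - 2*c + 23) + 5*c^2 + 10*c - 15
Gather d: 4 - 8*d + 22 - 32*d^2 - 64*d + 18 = -32*d^2 - 72*d + 44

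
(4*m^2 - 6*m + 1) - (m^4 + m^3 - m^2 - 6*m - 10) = -m^4 - m^3 + 5*m^2 + 11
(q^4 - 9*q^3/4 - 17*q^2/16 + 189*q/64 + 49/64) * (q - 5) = q^5 - 29*q^4/4 + 163*q^3/16 + 529*q^2/64 - 14*q - 245/64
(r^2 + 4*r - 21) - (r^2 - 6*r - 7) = 10*r - 14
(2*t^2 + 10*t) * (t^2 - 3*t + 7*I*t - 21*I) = 2*t^4 + 4*t^3 + 14*I*t^3 - 30*t^2 + 28*I*t^2 - 210*I*t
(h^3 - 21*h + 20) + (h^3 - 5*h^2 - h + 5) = 2*h^3 - 5*h^2 - 22*h + 25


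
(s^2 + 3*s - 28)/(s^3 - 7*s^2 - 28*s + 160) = (s + 7)/(s^2 - 3*s - 40)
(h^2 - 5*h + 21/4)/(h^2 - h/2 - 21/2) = (h - 3/2)/(h + 3)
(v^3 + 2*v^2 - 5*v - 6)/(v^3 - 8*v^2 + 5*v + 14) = (v + 3)/(v - 7)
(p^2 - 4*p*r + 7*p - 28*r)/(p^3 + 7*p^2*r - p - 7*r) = (p^2 - 4*p*r + 7*p - 28*r)/(p^3 + 7*p^2*r - p - 7*r)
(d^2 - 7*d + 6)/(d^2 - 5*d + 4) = (d - 6)/(d - 4)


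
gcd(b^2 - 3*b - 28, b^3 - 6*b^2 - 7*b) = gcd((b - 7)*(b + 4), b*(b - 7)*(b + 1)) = b - 7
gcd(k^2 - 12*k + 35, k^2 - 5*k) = k - 5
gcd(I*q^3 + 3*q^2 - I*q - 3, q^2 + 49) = 1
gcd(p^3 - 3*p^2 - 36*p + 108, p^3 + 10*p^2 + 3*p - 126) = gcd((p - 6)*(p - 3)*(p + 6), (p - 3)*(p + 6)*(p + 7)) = p^2 + 3*p - 18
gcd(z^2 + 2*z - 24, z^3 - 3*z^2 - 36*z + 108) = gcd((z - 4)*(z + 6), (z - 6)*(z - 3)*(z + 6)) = z + 6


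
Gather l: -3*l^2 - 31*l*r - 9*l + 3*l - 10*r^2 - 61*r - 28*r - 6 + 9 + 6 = -3*l^2 + l*(-31*r - 6) - 10*r^2 - 89*r + 9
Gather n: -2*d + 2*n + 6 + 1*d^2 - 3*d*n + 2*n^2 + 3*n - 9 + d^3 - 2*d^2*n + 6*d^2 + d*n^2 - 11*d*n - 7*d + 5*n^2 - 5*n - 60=d^3 + 7*d^2 - 9*d + n^2*(d + 7) + n*(-2*d^2 - 14*d) - 63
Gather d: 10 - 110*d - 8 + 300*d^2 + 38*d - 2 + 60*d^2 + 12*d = 360*d^2 - 60*d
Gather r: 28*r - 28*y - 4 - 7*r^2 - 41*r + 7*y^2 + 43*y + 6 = -7*r^2 - 13*r + 7*y^2 + 15*y + 2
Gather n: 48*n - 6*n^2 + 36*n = -6*n^2 + 84*n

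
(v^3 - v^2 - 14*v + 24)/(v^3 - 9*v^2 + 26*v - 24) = (v + 4)/(v - 4)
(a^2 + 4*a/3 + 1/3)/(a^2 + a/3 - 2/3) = (3*a + 1)/(3*a - 2)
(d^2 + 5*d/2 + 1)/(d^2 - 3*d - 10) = (d + 1/2)/(d - 5)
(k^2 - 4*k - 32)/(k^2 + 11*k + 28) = (k - 8)/(k + 7)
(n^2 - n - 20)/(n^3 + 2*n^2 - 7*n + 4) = (n - 5)/(n^2 - 2*n + 1)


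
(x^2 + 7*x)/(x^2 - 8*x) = (x + 7)/(x - 8)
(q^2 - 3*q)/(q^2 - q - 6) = q/(q + 2)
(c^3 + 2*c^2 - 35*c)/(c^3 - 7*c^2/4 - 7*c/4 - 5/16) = 16*c*(-c^2 - 2*c + 35)/(-16*c^3 + 28*c^2 + 28*c + 5)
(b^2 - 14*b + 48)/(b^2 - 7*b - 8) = (b - 6)/(b + 1)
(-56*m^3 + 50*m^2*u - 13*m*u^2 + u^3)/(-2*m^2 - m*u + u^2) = (28*m^2 - 11*m*u + u^2)/(m + u)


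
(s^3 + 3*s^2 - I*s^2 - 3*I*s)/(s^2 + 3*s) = s - I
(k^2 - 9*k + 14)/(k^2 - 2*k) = (k - 7)/k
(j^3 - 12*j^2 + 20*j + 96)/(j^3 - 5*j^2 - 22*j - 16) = (j - 6)/(j + 1)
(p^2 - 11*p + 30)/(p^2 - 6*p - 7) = (-p^2 + 11*p - 30)/(-p^2 + 6*p + 7)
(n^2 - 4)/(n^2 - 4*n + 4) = (n + 2)/(n - 2)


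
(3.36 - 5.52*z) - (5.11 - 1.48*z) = -4.04*z - 1.75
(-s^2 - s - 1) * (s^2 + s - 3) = -s^4 - 2*s^3 + s^2 + 2*s + 3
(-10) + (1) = -9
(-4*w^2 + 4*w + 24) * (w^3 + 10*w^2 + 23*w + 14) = -4*w^5 - 36*w^4 - 28*w^3 + 276*w^2 + 608*w + 336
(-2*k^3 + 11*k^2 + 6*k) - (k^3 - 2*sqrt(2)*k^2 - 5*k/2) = -3*k^3 + 2*sqrt(2)*k^2 + 11*k^2 + 17*k/2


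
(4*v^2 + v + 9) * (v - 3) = 4*v^3 - 11*v^2 + 6*v - 27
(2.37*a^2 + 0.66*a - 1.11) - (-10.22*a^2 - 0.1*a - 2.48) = 12.59*a^2 + 0.76*a + 1.37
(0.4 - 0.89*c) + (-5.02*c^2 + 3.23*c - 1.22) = -5.02*c^2 + 2.34*c - 0.82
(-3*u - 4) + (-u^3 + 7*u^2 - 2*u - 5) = -u^3 + 7*u^2 - 5*u - 9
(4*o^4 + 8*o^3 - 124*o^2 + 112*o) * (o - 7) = 4*o^5 - 20*o^4 - 180*o^3 + 980*o^2 - 784*o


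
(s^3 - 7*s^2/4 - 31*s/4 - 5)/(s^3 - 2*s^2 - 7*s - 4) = (s + 5/4)/(s + 1)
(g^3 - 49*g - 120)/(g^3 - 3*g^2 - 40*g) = (g + 3)/g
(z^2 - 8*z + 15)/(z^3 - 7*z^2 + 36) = (z - 5)/(z^2 - 4*z - 12)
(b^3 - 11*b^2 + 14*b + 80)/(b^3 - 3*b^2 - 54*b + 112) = (b^2 - 3*b - 10)/(b^2 + 5*b - 14)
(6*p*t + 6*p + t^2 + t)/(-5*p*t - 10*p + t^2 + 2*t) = (-6*p*t - 6*p - t^2 - t)/(5*p*t + 10*p - t^2 - 2*t)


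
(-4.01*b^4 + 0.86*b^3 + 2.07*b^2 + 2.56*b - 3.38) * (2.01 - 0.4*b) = 1.604*b^5 - 8.4041*b^4 + 0.9006*b^3 + 3.1367*b^2 + 6.4976*b - 6.7938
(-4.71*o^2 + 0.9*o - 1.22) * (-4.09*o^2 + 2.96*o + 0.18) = 19.2639*o^4 - 17.6226*o^3 + 6.806*o^2 - 3.4492*o - 0.2196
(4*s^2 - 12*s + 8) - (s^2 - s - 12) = 3*s^2 - 11*s + 20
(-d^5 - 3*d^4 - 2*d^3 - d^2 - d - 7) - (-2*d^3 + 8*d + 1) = -d^5 - 3*d^4 - d^2 - 9*d - 8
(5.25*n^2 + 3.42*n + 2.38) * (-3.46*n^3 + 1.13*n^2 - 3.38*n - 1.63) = -18.165*n^5 - 5.9007*n^4 - 22.1152*n^3 - 17.4277*n^2 - 13.619*n - 3.8794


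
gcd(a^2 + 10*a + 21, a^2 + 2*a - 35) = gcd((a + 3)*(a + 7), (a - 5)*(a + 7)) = a + 7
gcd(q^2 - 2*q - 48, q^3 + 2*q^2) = 1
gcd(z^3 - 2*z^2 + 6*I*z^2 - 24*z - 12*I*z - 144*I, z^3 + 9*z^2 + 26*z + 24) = z + 4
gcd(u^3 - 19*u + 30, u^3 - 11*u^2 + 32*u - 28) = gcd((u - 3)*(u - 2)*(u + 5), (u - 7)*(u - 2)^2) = u - 2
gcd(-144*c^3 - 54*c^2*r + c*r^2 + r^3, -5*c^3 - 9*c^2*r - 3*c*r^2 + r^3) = 1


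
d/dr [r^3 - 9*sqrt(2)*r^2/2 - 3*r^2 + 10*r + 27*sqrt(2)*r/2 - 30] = 3*r^2 - 9*sqrt(2)*r - 6*r + 10 + 27*sqrt(2)/2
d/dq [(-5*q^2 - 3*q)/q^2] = 3/q^2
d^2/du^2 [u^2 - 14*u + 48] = 2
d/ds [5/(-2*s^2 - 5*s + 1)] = 5*(4*s + 5)/(2*s^2 + 5*s - 1)^2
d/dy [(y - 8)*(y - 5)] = 2*y - 13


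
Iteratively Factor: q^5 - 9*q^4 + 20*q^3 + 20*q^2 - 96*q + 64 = (q - 1)*(q^4 - 8*q^3 + 12*q^2 + 32*q - 64) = (q - 1)*(q + 2)*(q^3 - 10*q^2 + 32*q - 32) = (q - 4)*(q - 1)*(q + 2)*(q^2 - 6*q + 8) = (q - 4)*(q - 2)*(q - 1)*(q + 2)*(q - 4)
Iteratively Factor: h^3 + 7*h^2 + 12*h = (h + 3)*(h^2 + 4*h) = (h + 3)*(h + 4)*(h)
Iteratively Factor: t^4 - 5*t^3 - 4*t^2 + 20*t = (t - 5)*(t^3 - 4*t) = t*(t - 5)*(t^2 - 4) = t*(t - 5)*(t + 2)*(t - 2)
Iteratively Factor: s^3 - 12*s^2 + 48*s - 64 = (s - 4)*(s^2 - 8*s + 16) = (s - 4)^2*(s - 4)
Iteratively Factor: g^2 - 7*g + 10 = (g - 5)*(g - 2)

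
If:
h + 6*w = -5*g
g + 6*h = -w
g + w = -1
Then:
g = -35/6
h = 1/6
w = 29/6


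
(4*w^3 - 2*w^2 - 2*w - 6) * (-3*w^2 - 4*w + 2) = -12*w^5 - 10*w^4 + 22*w^3 + 22*w^2 + 20*w - 12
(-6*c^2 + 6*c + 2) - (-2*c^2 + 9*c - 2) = -4*c^2 - 3*c + 4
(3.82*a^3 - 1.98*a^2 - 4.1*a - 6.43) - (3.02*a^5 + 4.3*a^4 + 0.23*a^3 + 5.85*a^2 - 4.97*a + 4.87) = -3.02*a^5 - 4.3*a^4 + 3.59*a^3 - 7.83*a^2 + 0.87*a - 11.3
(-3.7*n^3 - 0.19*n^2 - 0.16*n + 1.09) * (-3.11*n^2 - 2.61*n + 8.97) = 11.507*n^5 + 10.2479*n^4 - 32.1955*n^3 - 4.6766*n^2 - 4.2801*n + 9.7773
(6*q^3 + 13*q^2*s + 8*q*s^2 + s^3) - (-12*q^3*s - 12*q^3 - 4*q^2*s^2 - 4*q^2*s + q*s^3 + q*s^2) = 12*q^3*s + 18*q^3 + 4*q^2*s^2 + 17*q^2*s - q*s^3 + 7*q*s^2 + s^3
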